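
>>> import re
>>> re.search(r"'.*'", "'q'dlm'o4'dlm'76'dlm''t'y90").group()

Unlike `match`, `search` isn't anchored — it looks for the pattern anywhere in the string.
The match spans [0:24] → "'q'dlm'o4'dlm'76'dlm''t'".

"'q'dlm'o4'dlm'76'dlm''t'"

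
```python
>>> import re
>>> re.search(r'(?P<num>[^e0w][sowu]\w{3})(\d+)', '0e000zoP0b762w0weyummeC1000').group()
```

'zoP0b762'

The pattern matches any character except [e0w], then one of [sowu], then exactly 3 of a word character (captured as 'num'); then one or more of a digit (captured).
`re.search` scans for the first position where the pattern succeeds.
The match spans [5:13] → 'zoP0b762'.
Captured: group 1 = 'zoP0b', group 2 = '762'.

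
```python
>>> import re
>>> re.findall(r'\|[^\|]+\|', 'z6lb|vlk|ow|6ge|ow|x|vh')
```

['|vlk|', '|6ge|', '|x|']

Matches: at [4:9] → '|vlk|'; at [11:16] → '|6ge|'; at [18:21] → '|x|'.
`findall` yields the raw match text (3 of them) because the pattern has no groups.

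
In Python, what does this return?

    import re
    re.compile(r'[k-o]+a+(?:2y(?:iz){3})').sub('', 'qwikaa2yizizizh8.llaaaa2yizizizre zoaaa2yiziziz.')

The pattern matches one or more of a character in [k-o], then one or more of the literal 'a'; then the literal '2y', then the literal 'iz' repeated 3 times (non-capturing group).
Matches: at [3:14] → 'kaa2yiziziz'; at [17:31] → 'llaaaa2yiziziz'; at [35:47] → 'oaaa2yiziziz'.
Each match is replaced by ''.

'qwih8.re z.'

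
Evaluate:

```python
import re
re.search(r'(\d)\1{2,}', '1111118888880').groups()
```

The backreference `\1` re-matches whatever the first group consumed, character for character.
`re.search` tries every starting position until one works.
The match spans [0:6] → '111111'.
Captured: group 1 = '1'.

('1',)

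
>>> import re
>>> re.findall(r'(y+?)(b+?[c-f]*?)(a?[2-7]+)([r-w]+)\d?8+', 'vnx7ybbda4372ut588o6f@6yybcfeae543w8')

This matches one or more of a literal 'y' (lazy) (captured); then one or more of a literal 'b' (lazy), then zero or more of a character in [c-f] (lazy) (captured); then optionally the literal 'a', then one or more of a character in [2-7] (captured); then one or more of a character in [r-w] (captured); then optionally a digit, then one or more of the literal '8'.
With 4 capturing groups, `findall` returns a 4-tuple per match.

[('y', 'bbd', 'a4372', 'ut')]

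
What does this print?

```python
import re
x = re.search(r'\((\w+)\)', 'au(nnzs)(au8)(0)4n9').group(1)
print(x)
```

The match spans [2:8] → '(nnzs)'.
Captured: group 1 = 'nnzs'.

nnzs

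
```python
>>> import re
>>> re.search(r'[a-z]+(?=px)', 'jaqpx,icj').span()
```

(0, 3)

Lookahead/lookbehind check context without consuming it, so the matched span excludes the asserted characters.
The match spans [0:3] → 'jaq'.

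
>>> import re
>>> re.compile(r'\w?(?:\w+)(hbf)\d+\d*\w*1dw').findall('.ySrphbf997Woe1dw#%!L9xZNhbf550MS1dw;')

['hbf', 'hbf']

Pattern: optionally a word character; then one or more of a word character (non-capturing group); then a literal 'h', then the literal 'bf' (captured); then one or more of a digit, then zero or more of a digit; then zero or more of a word character, then the literal '1dw'.
Matches: at [1:17] match 'ySrphbf997Woe1dw', group 1 = 'hbf'; at [20:36] match 'L9xZNhbf550MS1dw', group 1 = 'hbf'.
Because there's exactly one group, `findall` drops the full match and keeps group 1 from each hit.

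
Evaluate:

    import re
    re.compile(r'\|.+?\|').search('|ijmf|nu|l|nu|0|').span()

(0, 6)

A `+?`/`*?`/`{m,n}?` starts at its minimum and grows only as far as needed for what follows to match.
`search` walks the string left to right and returns the first match it finds.
The match spans [0:6] → '|ijmf|'.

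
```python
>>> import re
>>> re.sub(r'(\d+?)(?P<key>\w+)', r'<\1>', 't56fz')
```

A non-greedy quantifier consumes as few characters as it can — just enough that the remainder of the pattern still matches from where it stops; whatever follows it matches normally.
Each match is replaced using the text its own group 1 captured.

't<5>'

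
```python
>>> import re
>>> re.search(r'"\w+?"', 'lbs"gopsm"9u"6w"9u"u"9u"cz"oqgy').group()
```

'"gopsm"'

`search` walks the string left to right and returns the first match it finds.
The match spans [3:10] → '"gopsm"'.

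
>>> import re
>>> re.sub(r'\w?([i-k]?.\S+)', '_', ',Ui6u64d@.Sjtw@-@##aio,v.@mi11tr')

The pattern matches optionally a word character; then optionally a character in [i-k], then any character, then one or more of a non-whitespace character (captured).
Matches: at [0:32] → ',Ui6u64d@.Sjtw@-@##aio,v.@mi11tr'.
Every occurrence is swapped for '_'.

'_'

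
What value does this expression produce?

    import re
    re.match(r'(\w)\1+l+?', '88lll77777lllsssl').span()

`\1` is not a pattern — it's the concrete string captured by group 1, re-applied verbatim.
`re.match` only tries the pattern at the start of the string.
The match spans [0:3] → '88l'.
Captured: group 1 = '8'.

(0, 3)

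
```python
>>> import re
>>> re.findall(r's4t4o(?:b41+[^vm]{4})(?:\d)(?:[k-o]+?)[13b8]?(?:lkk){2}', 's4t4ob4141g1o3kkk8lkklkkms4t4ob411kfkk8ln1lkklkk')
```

This matches the literal 's4t', then the literal '4o'; then the literal 'b4', then one or more of a literal '1', then exactly 4 of any character except [vm] (non-capturing group); then a digit (non-capturing group); then one or more of a character in [k-o] (lazy) (non-capturing group); then optionally one of [13b8], then the literal 'lkk' repeated 2 times.
Scanning left to right: at [25:48] → 's4t4ob411kfkk8ln1lkklkk'.
`findall` yields the raw match text (1 of them) because the pattern has no groups.

['s4t4ob411kfkk8ln1lkklkk']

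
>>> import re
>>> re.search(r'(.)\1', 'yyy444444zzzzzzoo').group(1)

'y'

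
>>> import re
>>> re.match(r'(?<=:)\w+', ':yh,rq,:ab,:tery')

None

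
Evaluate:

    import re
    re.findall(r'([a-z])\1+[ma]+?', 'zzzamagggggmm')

['z', 'g']

A backreference is literal: `\1` must see the identical characters the first group matched.
Scanning left to right: at [0:4] match 'zzza', group 1 = 'z'; at [6:12] match 'gggggm', group 1 = 'g'.
One capturing group, so `findall` returns just the captured substring from each match — 2 in all.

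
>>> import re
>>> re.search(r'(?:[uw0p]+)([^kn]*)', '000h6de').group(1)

The pattern matches one or more of one of [uw0p] (non-capturing group); then zero or more of any character except [kn] (captured).
`search` walks the string left to right and returns the first match it finds.
The match spans [0:7] → '000h6de'.
Captured: group 1 = 'h6de'.

'h6de'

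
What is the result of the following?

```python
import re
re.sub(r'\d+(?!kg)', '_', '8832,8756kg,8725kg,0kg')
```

'_,_6kg,_5kg,0kg'

Because the assertion is negative and zero-width, positions next to the forbidden text are skipped.
Matches: at [0:4] → '8832'; at [5:8] → '875'; at [12:15] → '872'.
Each match is replaced by '_'.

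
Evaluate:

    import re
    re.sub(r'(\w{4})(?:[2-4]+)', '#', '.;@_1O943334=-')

'.;@#=-'

Pattern: exactly 4 of a word character (captured); then one or more of a character in [2-4] (non-capturing group).
Matches: at [3:12] → '_1O943334'.
Each match is replaced by '#'.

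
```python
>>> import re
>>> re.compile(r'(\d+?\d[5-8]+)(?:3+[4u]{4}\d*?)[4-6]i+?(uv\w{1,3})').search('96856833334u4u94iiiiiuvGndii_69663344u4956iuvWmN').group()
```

This matches one or more of a digit (lazy), then a digit, then one or more of a character in [5-8] (captured); then one or more of a literal '3', then exactly 4 of one of [4u], then zero or more of a digit (lazy) (non-capturing group); then a character in [4-6], then one or more of a literal 'i' (lazy); then the literal 'uv', then 1 to 3 of a word character (captured).
`re.search` tries every starting position until one works.
The match spans [0:26] → '96856833334u4u94iiiiiuvGnd'.
Captured: group 1 = '968568', group 2 = 'uvGnd'.

'96856833334u4u94iiiiiuvGnd'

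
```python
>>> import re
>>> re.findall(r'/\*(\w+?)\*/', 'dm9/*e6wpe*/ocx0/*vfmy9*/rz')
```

Walking the string: at [3:12] match '/*e6wpe*/', group 1 = 'e6wpe'; at [16:25] match '/*vfmy9*/', group 1 = 'vfmy9'.
With a single group, `findall` returns only what that group captured — 2 items.

['e6wpe', 'vfmy9']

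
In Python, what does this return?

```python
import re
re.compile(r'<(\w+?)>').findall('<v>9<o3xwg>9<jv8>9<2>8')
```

['v', 'o3xwg', 'jv8', '2']

Walking the string: at [0:3] match '<v>', group 1 = 'v'; at [4:11] match '<o3xwg>', group 1 = 'o3xwg'; at [12:17] match '<jv8>', group 1 = 'jv8'; at [18:21] match '<2>', group 1 = '2'.
One capturing group, so `findall` returns just the captured substring from each match — 4 in all.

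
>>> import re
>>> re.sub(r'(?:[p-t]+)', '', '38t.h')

The pattern matches one or more of a character in [p-t] (non-capturing group).
Matches: at [2:3] → 't'.
Every occurrence is swapped for ''.

'38.h'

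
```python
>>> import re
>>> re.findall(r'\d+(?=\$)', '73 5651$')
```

['5651']

The positive lookaround only admits positions where the adjacent text matches; those characters stay outside the span.
Walking the string: at [3:7] → '5651'.
`findall` yields the raw match text (1 of them) because the pattern has no groups.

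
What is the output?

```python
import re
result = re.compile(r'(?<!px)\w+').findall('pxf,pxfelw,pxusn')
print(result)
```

The negative lookahead/lookbehind blocks any match where the forbidden context is present.
`findall` yields the raw match text (3 of them) because the pattern has no groups.

['pxf', 'pxfelw', 'pxusn']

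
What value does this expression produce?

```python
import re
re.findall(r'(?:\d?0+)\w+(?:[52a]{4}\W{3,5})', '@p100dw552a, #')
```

The pattern matches optionally a digit, then one or more of the literal '0' (non-capturing group); then one or more of a word character; then exactly 4 of one of [52a], then 3 to 5 of a non-word character (non-capturing group).
Matches: at [2:14] → '100dw552a, #'.
Since nothing is captured, `findall` lists the 1 matched substring directly.

['100dw552a, #']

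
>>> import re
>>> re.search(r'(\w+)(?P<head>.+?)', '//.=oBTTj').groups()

The match spans [4:9] → 'oBTTj'.
Captured: group 1 = 'oBTT', group 2 = 'j'.

('oBTT', 'j')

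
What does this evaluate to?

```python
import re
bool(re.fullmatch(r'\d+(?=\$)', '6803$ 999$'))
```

False

Because the assertion is zero-width, the text it checks is not consumed and won't appear in the result.
For `fullmatch`, every character of the input must be accounted for by the pattern.
Here there's no way to consume every character, so the call returns None, and `bool(None)` is False.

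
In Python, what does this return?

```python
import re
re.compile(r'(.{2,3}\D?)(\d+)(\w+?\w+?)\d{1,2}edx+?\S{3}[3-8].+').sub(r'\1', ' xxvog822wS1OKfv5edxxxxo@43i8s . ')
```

The replacement refers to a captured group, so each match is rewritten using its own captured text.

' xxvog'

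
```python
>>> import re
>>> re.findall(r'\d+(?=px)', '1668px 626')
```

['1668']

The `(?=…)`/`(?<=…)` assertion just peeks at neighbouring text; it doesn't advance the match position.
With no groups in the pattern, `findall` gives back each whole match — 1 here.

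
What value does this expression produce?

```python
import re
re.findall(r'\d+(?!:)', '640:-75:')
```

['64', '7']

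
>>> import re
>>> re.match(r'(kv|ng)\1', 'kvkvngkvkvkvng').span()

`re.match` won't scan ahead — the pattern has to work from the very first character.
The match spans [0:4] → 'kvkv'.

(0, 4)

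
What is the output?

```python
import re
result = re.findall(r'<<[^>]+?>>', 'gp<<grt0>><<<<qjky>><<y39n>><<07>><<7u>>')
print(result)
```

Matches: at [2:10] → '<<grt0>>'; at [10:20] → '<<<<qjky>>'; at [20:28] → '<<y39n>>'; at [28:34] → '<<07>>'; at [34:40] → '<<7u>>'.
With no groups in the pattern, `findall` gives back each whole match — 5 here.

['<<grt0>>', '<<<<qjky>>', '<<y39n>>', '<<07>>', '<<7u>>']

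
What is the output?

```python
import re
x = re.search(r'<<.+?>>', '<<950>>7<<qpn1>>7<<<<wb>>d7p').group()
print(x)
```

A `+?`/`*?`/`{m,n}?` starts at its minimum and grows only as far as needed for what follows to match.
`re.search` scans for the first position where the pattern succeeds.
The match spans [0:7] → '<<950>>'.

<<950>>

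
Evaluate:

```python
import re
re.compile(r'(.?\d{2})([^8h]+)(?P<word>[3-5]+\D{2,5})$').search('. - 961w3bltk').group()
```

' 961w3bltk'

This matches optionally any character, then exactly 2 of a digit (captured); then one or more of any character except [8h] (captured); then one or more of a character in [3-5], then 2 to 5 of a non-digit (captured as 'word'); then anchored at the end.
The match spans [3:13] → ' 961w3bltk'.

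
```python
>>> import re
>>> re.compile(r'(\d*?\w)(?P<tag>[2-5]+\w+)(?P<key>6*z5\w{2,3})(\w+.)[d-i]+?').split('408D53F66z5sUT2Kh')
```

The group in the pattern means `split` returns the separators' captures alongside the pieces.

['', '408D', '53F66', 'z5sUT', '2K', '']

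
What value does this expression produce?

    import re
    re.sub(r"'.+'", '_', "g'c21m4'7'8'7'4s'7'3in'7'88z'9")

Matches: at [1:29] → "'c21m4'7'8'7'4s'7'3in'7'88z'".
Every occurrence is swapped for '_'.

'g_9'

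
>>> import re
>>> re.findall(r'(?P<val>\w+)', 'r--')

['r']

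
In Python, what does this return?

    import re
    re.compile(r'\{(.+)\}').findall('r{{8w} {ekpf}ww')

['{8w} {ekpf']

Scanning left to right: at [1:13] match '{{8w} {ekpf}', group 1 = '{8w} {ekpf'.
Because there's exactly one group, `findall` drops the full match and keeps group 1 from the one hit.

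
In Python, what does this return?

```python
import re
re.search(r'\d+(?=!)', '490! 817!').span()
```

(0, 3)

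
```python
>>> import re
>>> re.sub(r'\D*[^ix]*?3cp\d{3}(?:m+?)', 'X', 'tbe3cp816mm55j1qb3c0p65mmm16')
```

A `+?`/`*?`/`{m,n}?` starts at its minimum and grows only as far as needed for what follows to match.
Every occurrence is swapped for 'X'.

'Xm55j1qb3c0p65mmm16'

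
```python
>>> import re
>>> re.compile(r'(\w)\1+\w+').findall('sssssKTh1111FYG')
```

A backreference is literal: `\1` must see the identical characters the first group matched.
Matches: at [0:15] match 'sssssKTh1111FYG', group 1 = 's'.
Because there's exactly one group, `findall` drops the full match and keeps group 1 from the one hit.

['s']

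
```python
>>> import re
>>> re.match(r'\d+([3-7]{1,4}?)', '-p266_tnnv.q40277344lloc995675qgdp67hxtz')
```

The pattern matches one or more of a digit; then 1 to 4 of a character in [3-7] (lazy) (captured).
With `match`, the pattern is implicitly anchored at the beginning.
Here the pattern fails at index 0, so the call returns None.

None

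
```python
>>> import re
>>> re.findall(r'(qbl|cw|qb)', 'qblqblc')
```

['qbl', 'qbl']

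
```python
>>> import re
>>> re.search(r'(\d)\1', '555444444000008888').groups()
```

The backreference `\1` re-matches whatever the first group consumed, character for character.
`re.search` scans for the first position where the pattern succeeds.
The match spans [0:2] → '55'.
Captured: group 1 = '5'.

('5',)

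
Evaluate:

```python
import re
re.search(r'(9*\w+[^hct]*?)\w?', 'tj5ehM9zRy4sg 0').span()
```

(0, 13)

The `?` after the quantifier makes it lazy — it takes as little as possible before letting the rest of the pattern try.
The match spans [0:13] → 'tj5ehM9zRy4sg'.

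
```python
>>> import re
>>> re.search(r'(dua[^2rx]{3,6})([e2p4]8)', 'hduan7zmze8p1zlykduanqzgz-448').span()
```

Pattern: the literal 'dua', then 3 to 6 of any character except [2rx] (captured); then one of [e2p4], then a literal '8' (captured).
Unlike `match`, `search` isn't anchored — it looks for the pattern anywhere in the string.
The match spans [1:11] → 'duan7zmze8'.
Captured: group 1 = 'duan7zmz', group 2 = 'e8'.

(1, 11)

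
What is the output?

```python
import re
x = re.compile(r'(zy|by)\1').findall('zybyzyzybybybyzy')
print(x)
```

['zy', 'by']

The backreference `\1` re-matches whatever the first group consumed, character for character.
Matches: at [4:8] match 'zyzy', group 1 = 'zy'; at [8:12] match 'byby', group 1 = 'by'.
`findall` collects group 1 from each match (2 total).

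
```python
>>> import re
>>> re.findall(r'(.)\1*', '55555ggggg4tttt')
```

['5', 'g', '4', 't']

After group 1 captures some text, `\1` only succeeds where that same text appears again.
Matches: at [0:5] match '55555', group 1 = '5'; at [5:10] match 'ggggg', group 1 = 'g'; at [10:11] match '4', group 1 = '4'; at [11:15] match 'tttt', group 1 = 't'.
`findall` collects group 1 from each match (4 total).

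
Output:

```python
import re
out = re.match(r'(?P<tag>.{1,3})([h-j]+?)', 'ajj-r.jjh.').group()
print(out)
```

ajj

`re.match` only tries the pattern at the start of the string.
The match spans [0:3] → 'ajj'.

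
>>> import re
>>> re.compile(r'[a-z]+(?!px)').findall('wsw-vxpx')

A negative assertion filters positions out without eating any characters.
No capturing groups, so `findall` returns the 2 full match strings.

['wsw', 'vxpx']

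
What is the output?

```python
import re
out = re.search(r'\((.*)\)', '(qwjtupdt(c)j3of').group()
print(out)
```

(qwjtupdt(c)

The match spans [0:12] → '(qwjtupdt(c)'.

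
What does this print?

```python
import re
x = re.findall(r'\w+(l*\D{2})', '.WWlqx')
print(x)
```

['qx']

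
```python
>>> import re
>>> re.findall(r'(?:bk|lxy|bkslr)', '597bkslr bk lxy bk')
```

['bk', 'bk', 'lxy', 'bk']

Alternation tries branches left to right and keeps the first one that lets the overall match succeed at that position.
`findall` yields the raw match text (4 of them) because the pattern has no groups.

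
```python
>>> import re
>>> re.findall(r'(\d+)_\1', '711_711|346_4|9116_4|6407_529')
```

`\1` is not a pattern — it's the concrete string captured by group 1, re-applied verbatim.
Because there's exactly one group, `findall` drops the full match and keeps group 1 from the one hit.

['711']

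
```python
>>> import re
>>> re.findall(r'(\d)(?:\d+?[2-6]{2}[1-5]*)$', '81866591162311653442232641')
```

With a single group, `findall` returns only what that group captured — 1 item.

['8']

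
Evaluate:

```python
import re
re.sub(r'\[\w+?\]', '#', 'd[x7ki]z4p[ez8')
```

Matches: at [1:7] → '[x7ki]'.
`sub` substitutes '#' at each match site.

'd#z4p[ez8'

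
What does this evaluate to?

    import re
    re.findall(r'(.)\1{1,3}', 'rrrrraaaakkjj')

['r', 'a', 'k', 'j']

`\1` is not a pattern — it's the concrete string captured by group 1, re-applied verbatim.
One capturing group, so `findall` returns just the captured substring from each match — 4 in all.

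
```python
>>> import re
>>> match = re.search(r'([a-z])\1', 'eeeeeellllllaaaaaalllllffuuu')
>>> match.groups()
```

('e',)

A backreference is literal: `\1` must see the identical characters the first group matched.
`search` walks the string left to right and returns the first match it finds.
The match spans [0:2] → 'ee'.
Captured: group 1 = 'e'.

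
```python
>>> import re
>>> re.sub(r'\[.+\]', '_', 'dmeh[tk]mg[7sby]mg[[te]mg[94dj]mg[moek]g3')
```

'dmeh_g3'

Matches: at [4:39] → '[tk]mg[7sby]mg[[te]mg[94dj]mg[moek]'.
Each match is replaced by '_'.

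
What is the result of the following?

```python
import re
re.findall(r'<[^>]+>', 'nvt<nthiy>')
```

['<nthiy>']

Matches: at [3:10] → '<nthiy>'.
With no groups in the pattern, `findall` gives back each whole match — 1 here.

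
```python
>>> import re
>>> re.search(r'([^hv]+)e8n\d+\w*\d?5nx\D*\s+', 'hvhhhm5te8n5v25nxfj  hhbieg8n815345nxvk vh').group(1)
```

'm5t'

This matches one or more of any character except [hv] (captured); then the literal 'e8n', then one or more of a digit, then zero or more of a word character; then optionally a digit, then the literal '5nx', then zero or more of a non-digit; then one or more of whitespace.
Unlike `match`, `search` isn't anchored — it looks for the pattern anywhere in the string.
The match spans [5:21] → 'm5te8n5v25nxfj  '.
Captured: group 1 = 'm5t'.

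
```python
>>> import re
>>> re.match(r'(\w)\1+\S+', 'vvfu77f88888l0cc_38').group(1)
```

'v'

The match spans [0:19] → 'vvfu77f88888l0cc_38'.
Captured: group 1 = 'v'.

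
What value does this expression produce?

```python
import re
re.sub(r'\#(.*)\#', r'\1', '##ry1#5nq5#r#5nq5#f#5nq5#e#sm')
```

Matches: at [0:27] → '##ry1#5nq5#r#5nq5#f#5nq5#e#'.
`\1` in the replacement pulls in group 1's text for each match.

'#ry1#5nq5#r#5nq5#f#5nq5#esm'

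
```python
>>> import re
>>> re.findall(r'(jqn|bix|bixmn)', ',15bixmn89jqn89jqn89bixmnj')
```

['bix', 'jqn', 'jqn', 'bix']

The regex engine tests alternatives in the order written; an earlier branch that matches wins even if a later one would match more.
Matches: at [3:6] match 'bix', group 1 = 'bix'; at [10:13] match 'jqn', group 1 = 'jqn'; at [15:18] match 'jqn', group 1 = 'jqn'; at [20:23] match 'bix', group 1 = 'bix'.
`findall` collects group 1 from each match (4 total).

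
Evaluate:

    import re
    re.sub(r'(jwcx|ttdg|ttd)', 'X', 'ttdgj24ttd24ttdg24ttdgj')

'Xj24X24X24Xj'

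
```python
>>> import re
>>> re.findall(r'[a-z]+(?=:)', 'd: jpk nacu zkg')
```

['d']

Because the assertion is zero-width, the text it checks is not consumed and won't appear in the result.
`findall` yields the raw match text (1 of them) because the pattern has no groups.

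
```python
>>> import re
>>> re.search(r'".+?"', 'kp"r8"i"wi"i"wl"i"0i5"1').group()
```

'"r8"'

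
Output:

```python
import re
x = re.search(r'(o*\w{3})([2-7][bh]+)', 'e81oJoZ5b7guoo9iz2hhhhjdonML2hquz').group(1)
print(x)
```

oJoZ

This matches zero or more of the literal 'o', then exactly 3 of a word character (captured); then a character in [2-7], then one or more of one of [bh] (captured).
Unlike `match`, `search` isn't anchored — it looks for the pattern anywhere in the string.
The match spans [3:9] → 'oJoZ5b'.
Captured: group 1 = 'oJoZ', group 2 = '5b'.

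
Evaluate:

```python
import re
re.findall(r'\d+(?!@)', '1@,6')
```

['6']

The negative lookaround is zero-width — it rules out positions where the adjacent text would match, without consuming anything.
Scanning left to right: at [3:4] → '6'.
`findall` yields the raw match text (1 of them) because the pattern has no groups.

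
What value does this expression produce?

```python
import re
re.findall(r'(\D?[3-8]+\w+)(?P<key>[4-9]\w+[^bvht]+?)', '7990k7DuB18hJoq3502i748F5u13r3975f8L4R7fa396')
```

The pattern matches optionally a non-digit, then one or more of a character in [3-8], then one or more of a word character (captured); then a character in [4-9], then one or more of a word character, then one or more of any character except [bvht] (lazy) (captured as 'key').
Scanning left to right: at [0:44] match '7990k7DuB18hJoq3502i748F5u13r3975f8L4R7fa396', groups = ('7990k7DuB18hJoq3502i748F5u13r3975f8L4R', '7fa396').
With 2 capturing groups, `findall` returns a 2-tuple per match.

[('7990k7DuB18hJoq3502i748F5u13r3975f8L4R', '7fa396')]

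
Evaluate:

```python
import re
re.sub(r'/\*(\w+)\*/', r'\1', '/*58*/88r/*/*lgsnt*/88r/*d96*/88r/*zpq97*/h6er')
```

'5888r/*lgsnt88rd9688rzpq97h6er'

Matches: at [0:6] → '/*58*/'; at [11:20] → '/*lgsnt*/'; at [23:30] → '/*d96*/'; at [33:42] → '/*zpq97*/'.
Each match is replaced using the text its own group 1 captured.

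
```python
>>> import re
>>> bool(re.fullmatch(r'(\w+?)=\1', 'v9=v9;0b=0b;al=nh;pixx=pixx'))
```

The backreference `\1` re-matches whatever the first group consumed, character for character.
`re.fullmatch` requires the pattern to consume the entire string.
Here the string isn't matched end-to-end, so the call returns None, and `bool(None)` is False.

False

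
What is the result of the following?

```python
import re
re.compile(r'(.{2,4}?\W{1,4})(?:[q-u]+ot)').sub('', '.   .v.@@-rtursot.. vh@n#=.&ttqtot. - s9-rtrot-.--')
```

This matches 2 to 4 of any character (lazy), then 1 to 4 of a non-word character (captured); then one or more of a character in [q-u], then the literal 'ot' (non-capturing group).
Matches: at [2:17] → '  .v.@@-rtursot'; at [20:34] → 'vh@n#=.&ttqtot'; at [36:46] → '- s9-rtrot'.
`sub` substitutes '' at each match site.

'. .. . -.--'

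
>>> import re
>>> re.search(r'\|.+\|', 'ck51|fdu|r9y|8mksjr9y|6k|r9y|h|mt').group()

The match spans [4:31] → '|fdu|r9y|8mksjr9y|6k|r9y|h|'.

'|fdu|r9y|8mksjr9y|6k|r9y|h|'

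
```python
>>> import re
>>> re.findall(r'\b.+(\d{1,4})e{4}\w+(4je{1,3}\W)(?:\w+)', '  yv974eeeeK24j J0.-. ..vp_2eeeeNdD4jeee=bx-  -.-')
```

[('2', '4jeee=')]

Pattern: a word boundary (`\b`, zero-width); then one or more of any character; then 1 to 4 of a digit (captured); then exactly 4 of a literal 'e', then one or more of a word character; then the literal '4j', then 1 to 3 of the literal 'e', then a non-word character (captured); then one or more of a word character (non-capturing group).
Walking the string: at [2:43] match 'yv974eeeeK24j J0.-. ..vp_2eeeeNdD4jeee=bx', groups = ('2', '4jeee=').
With 2 capturing groups, `findall` returns a 2-tuple per match.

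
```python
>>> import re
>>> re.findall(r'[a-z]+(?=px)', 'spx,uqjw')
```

['s']

Because the assertion is zero-width, the text it checks is not consumed and won't appear in the result.
Walking the string: at [0:1] → 's'.
With no groups in the pattern, `findall` gives back each whole match — 1 here.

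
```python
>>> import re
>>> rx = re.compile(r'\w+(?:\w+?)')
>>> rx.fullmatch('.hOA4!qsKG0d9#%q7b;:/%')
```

None

`re.fullmatch` requires the pattern to consume the entire string.
Here there's no way to consume every character, so the call returns None.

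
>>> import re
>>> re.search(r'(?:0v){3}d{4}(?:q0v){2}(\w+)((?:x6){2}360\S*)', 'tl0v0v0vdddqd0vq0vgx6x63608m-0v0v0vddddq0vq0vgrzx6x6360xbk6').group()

This matches the literal '0v' repeated 3 times, then exactly 4 of the literal 'd', then the literal 'q0v' repeated 2 times; then one or more of a word character (captured); then the literal 'x6' repeated 2 times, then the literal '360', then zero or more of a non-whitespace character (captured).
`search` walks the string left to right and returns the first match it finds.
The match spans [29:59] → '0v0v0vddddq0vq0vgrzx6x6360xbk6'.
Captured: group 1 = 'grz', group 2 = 'x6x6360xbk6'.

'0v0v0vddddq0vq0vgrzx6x6360xbk6'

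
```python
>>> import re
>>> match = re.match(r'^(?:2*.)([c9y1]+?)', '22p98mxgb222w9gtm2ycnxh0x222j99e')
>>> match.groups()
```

The match spans [0:4] → '22p9'.
Captured: group 1 = '9'.

('9',)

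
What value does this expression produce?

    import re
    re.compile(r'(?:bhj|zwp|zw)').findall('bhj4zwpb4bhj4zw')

['bhj', 'zwp', 'bhj', 'zw']

The regex engine tests alternatives in the order written; an earlier branch that matches wins even if a later one would match more.
Scanning left to right: at [0:3] → 'bhj'; at [4:7] → 'zwp'; at [9:12] → 'bhj'; at [13:15] → 'zw'.
Since nothing is captured, `findall` lists the 4 matched substrings directly.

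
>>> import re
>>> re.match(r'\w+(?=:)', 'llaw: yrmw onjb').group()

With `match`, the pattern is implicitly anchored at the beginning.
The match spans [0:4] → 'llaw'.

'llaw'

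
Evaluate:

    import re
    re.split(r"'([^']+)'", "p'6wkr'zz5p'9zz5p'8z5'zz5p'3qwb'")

Because the pattern has a capturing group, `split` also inserts each captured text between the pieces.

['p', '6wkr', 'zz5p', '9zz5p', '8z5', 'zz5p', "3qwb'"]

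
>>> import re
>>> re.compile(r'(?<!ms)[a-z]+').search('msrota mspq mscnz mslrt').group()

'msrota'

The negative lookaround is zero-width — it rules out positions where the adjacent text would match, without consuming anything.
`re.search` scans for the first position where the pattern succeeds.
The match spans [0:6] → 'msrota'.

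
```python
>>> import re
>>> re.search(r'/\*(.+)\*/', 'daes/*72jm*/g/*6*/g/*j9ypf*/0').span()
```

(4, 28)

`re.search` scans for the first position where the pattern succeeds.
The match spans [4:28] → '/*72jm*/g/*6*/g/*j9ypf*/'.
Captured: group 1 = '72jm*/g/*6*/g/*j9ypf'.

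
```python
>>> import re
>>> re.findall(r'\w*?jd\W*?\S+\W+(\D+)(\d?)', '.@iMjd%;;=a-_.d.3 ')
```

2 groups means the one result is a tuple of 2 captured strings — 1 here.

[('d.', '3')]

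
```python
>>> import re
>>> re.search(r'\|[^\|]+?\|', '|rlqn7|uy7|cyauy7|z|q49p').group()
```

'|rlqn7|'

`re.search` tries every starting position until one works.
The match spans [0:7] → '|rlqn7|'.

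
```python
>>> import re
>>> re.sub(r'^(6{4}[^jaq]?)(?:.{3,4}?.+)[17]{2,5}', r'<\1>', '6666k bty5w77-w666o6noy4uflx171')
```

'<6666k>'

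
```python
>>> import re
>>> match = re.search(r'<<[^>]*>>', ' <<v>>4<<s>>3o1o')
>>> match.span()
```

(1, 6)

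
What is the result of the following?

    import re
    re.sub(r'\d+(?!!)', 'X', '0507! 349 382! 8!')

'X7! X X2! 8!'

A negative assertion filters positions out without eating any characters.
Matches: at [0:3] → '050'; at [6:9] → '349'; at [10:12] → '38'.
Each match is replaced by 'X'.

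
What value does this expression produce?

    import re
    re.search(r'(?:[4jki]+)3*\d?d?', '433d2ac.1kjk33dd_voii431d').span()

The pattern matches one or more of one of [4jki] (non-capturing group); then zero or more of a literal '3'; then optionally a digit, then optionally the literal 'd'.
`re.search` scans for the first position where the pattern succeeds.
The match spans [0:4] → '433d'.

(0, 4)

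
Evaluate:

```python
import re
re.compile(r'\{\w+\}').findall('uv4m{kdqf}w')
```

['{kdqf}']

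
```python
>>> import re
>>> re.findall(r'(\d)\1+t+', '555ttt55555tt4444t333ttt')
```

['5', '5', '4', '3']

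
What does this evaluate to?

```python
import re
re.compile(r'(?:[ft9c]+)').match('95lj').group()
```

The pattern matches one or more of one of [ft9c] (non-capturing group).
With `match`, the pattern is implicitly anchored at the beginning.
The match spans [0:1] → '9'.

'9'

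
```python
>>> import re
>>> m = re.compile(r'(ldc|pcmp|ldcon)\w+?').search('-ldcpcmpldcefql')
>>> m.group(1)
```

'ldc'

`search` walks the string left to right and returns the first match it finds.
The match spans [1:5] → 'ldcp'.
Captured: group 1 = 'ldc'.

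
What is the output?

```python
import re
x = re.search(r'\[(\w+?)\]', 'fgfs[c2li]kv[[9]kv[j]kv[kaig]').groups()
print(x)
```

`re.search` tries every starting position until one works.
The match spans [4:10] → '[c2li]'.
Captured: group 1 = 'c2li'.

('c2li',)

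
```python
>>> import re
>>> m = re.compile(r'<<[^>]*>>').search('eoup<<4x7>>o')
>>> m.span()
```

Unlike `match`, `search` isn't anchored — it looks for the pattern anywhere in the string.
The match spans [4:11] → '<<4x7>>'.

(4, 11)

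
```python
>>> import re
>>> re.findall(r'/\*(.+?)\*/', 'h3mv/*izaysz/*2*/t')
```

['izaysz/*2']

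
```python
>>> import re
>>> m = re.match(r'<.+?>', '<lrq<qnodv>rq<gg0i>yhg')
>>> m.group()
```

'<lrq<qnodv>'

`match` is anchored at position 0; if the pattern doesn't fit there, it returns None.
The match spans [0:11] → '<lrq<qnodv>'.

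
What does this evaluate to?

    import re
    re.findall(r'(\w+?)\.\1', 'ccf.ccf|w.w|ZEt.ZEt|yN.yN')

['ccf', 'w', 'ZEt', 'yN']

After group 1 captures some text, `\1` only succeeds where that same text appears again.
Walking the string: at [0:7] match 'ccf.ccf', group 1 = 'ccf'; at [8:11] match 'w.w', group 1 = 'w'; at [12:19] match 'ZEt.ZEt', group 1 = 'ZEt'; at [20:25] match 'yN.yN', group 1 = 'yN'.
One capturing group, so `findall` returns just the captured substring from each match — 4 in all.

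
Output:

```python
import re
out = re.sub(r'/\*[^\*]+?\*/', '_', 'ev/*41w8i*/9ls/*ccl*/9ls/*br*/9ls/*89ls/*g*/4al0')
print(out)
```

ev_9ls_9ls_9ls/*89ls_4al0

Every occurrence is swapped for '_'.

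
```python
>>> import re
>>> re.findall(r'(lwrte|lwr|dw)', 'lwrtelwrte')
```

['lwrte', 'lwrte']

Alternation isn't longest-match — the leftmost alternative that fits at this position is chosen.
Matches: at [0:5] match 'lwrte', group 1 = 'lwrte'; at [5:10] match 'lwrte', group 1 = 'lwrte'.
One capturing group, so `findall` returns just the captured substring from each match — 2 in all.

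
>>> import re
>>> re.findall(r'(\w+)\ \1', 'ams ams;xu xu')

['ams', 'xu']

After group 1 captures some text, `\1` only succeeds where that same text appears again.
One capturing group, so `findall` returns just the captured substring from each match — 2 in all.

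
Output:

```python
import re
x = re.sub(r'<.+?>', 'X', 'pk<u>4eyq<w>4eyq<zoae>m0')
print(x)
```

pkX4eyqX4eyqXm0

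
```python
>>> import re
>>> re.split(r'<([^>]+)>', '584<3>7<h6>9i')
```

['584', '3', '7', 'h6', '9i']

Matches to split on: at [3:6] → '<3>'; at [7:11] → '<h6>'.
`re.split` interleaves the captured-group text with the surrounding fragments.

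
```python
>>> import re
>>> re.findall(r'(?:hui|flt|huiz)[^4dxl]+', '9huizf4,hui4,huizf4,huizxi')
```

['huizf', 'huizf', 'huiz']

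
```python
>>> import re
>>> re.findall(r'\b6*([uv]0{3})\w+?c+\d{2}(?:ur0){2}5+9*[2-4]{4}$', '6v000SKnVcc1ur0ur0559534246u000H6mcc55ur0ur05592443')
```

`findall` collects group 1 from the one match (1 total).

['v000']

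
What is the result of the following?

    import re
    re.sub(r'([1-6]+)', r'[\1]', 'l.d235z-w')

Pattern: one or more of a character in [1-6] (captured).
Matches: at [3:6] → '235'.
The replacement refers to a captured group, so each match is rewritten using its own captured text.

'l.d[235]z-w'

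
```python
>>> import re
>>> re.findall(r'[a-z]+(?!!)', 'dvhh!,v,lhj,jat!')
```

['dvh', 'v', 'lhj', 'ja']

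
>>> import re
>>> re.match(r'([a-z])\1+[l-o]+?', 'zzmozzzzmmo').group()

`match` is anchored at position 0; if the pattern doesn't fit there, it returns None.
The match spans [0:3] → 'zzm'.

'zzm'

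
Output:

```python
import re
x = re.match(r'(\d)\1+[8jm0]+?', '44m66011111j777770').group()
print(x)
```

44m

`\1` is not a pattern — it's the concrete string captured by group 1, re-applied verbatim.
`match` is anchored at position 0; if the pattern doesn't fit there, it returns None.
The match spans [0:3] → '44m'.
Captured: group 1 = '4'.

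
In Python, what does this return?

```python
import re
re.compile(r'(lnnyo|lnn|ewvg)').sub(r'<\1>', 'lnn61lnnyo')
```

'<lnn>61<lnnyo>'

`|` is ordered: at each position the engine commits to the first alternative that works.
The replacement refers to a captured group, so each match is rewritten using its own captured text.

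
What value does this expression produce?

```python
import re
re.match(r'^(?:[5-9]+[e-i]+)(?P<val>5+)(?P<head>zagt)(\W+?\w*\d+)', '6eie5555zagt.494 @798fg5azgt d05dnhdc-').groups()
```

This matches anchored at the start of the string; then one or more of a character in [5-9], then one or more of a character in [e-i] (non-capturing group); then one or more of a literal '5' (captured as 'val'); then the literal 'za', then the literal 'gt' (captured as 'head'); then one or more of a non-word character (lazy), then zero or more of a word character, then one or more of a digit (captured).
With `match`, the pattern is implicitly anchored at the beginning.
The match spans [0:16] → '6eie5555zagt.494'.
Captured: group 1 = '5555', group 2 = 'zagt', group 3 = '.494'.

('5555', 'zagt', '.494')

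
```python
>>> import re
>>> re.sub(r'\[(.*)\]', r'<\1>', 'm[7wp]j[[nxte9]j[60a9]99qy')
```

Matches: at [1:22] → '[7wp]j[[nxte9]j[60a9]'.
`\1` in the replacement pulls in group 1's text for each match.

'm<7wp]j[[nxte9]j[60a9>99qy'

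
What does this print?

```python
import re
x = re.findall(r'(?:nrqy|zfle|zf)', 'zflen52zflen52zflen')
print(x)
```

['zfle', 'zfle', 'zfle']

Alternation tries branches left to right and keeps the first one that lets the overall match succeed at that position.
`findall` yields the raw match text (3 of them) because the pattern has no groups.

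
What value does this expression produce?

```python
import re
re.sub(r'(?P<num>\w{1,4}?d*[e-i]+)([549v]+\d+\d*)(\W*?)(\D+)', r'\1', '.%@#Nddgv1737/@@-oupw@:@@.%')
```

'.%@#Nddg'

The pattern matches 1 to 4 of a word character (lazy), then zero or more of a literal 'd', then one or more of a character in [e-i] (captured as 'num'); then one or more of one of [549v], then one or more of a digit, then zero or more of a digit (captured); then zero or more of a non-word character (lazy) (captured); then one or more of a non-digit (captured).
Matches: at [4:27] → 'Nddgv1737/@@-oupw@:@@.%'.
The replacement refers to a captured group, so each match is rewritten using its own captured text.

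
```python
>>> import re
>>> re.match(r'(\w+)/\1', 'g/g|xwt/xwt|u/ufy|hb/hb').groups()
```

('g',)

A backreference is literal: `\1` must see the identical characters the first group matched.
`match` is anchored at position 0; if the pattern doesn't fit there, it returns None.
The match spans [0:3] → 'g/g'.
Captured: group 1 = 'g'.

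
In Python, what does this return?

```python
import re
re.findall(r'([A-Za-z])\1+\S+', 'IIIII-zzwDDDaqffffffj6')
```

After group 1 captures some text, `\1` only succeeds where that same text appears again.
Walking the string: at [0:22] match 'IIIII-zzwDDDaqffffffj6', group 1 = 'I'.
Because there's exactly one group, `findall` drops the full match and keeps group 1 from the one hit.

['I']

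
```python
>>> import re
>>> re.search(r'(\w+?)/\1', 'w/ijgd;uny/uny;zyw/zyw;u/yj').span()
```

(7, 14)

The backreference `\1` re-matches whatever the first group consumed, character for character.
The match spans [7:14] → 'uny/uny'.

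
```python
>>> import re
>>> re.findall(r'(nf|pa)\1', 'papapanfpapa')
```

['pa', 'pa']

`\1` is not a pattern — it's the concrete string captured by group 1, re-applied verbatim.
Matches: at [0:4] match 'papa', group 1 = 'pa'; at [8:12] match 'papa', group 1 = 'pa'.
With a single group, `findall` returns only what that group captured — 2 items.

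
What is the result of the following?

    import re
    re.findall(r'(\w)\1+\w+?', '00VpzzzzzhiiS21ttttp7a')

`\1` is not a pattern — it's the concrete string captured by group 1, re-applied verbatim.
With a single group, `findall` returns only what that group captured — 4 items.

['0', 'z', 'i', 't']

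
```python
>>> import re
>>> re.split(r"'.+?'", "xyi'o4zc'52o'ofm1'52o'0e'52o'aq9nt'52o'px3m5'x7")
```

A `+?`/`*?`/`{m,n}?` starts at its minimum and grows only as far as needed for what follows to match.
Matches to split on: at [3:9] → "'o4zc'"; at [12:18] → "'ofm1'"; at [21:25] → "'0e'"; at [28:35] → "'aq9nt'"; at [38:45] → "'px3m5'".
Each match becomes a cut point; 6 segments remain.

['xyi', '52o', '52o', '52o', '52o', 'x7']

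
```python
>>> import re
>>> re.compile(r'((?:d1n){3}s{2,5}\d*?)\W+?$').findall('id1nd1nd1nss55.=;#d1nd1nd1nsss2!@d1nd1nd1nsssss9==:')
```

This matches the literal 'd1n' repeated 3 times, then 2 to 5 of a literal 's', then zero or more of a digit (lazy) (captured); then one or more of a non-word character (lazy); then anchored at the end.
Walking the string: at [33:51] match 'd1nd1nd1nsssss9==:', group 1 = 'd1nd1nd1nsssss9'.
With a single group, `findall` returns only what that group captured — 1 item.

['d1nd1nd1nsssss9']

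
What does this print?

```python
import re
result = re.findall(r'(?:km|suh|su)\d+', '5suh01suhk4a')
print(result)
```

`findall` yields the raw match text (1 of them) because the pattern has no groups.

['suh01']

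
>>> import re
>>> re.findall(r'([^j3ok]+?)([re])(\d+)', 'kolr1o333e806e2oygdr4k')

With 3 capturing groups, `findall` returns a 3-tuple per match.

[('l', 'r', '1'), ('e806', 'e', '2'), ('ygd', 'r', '4')]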